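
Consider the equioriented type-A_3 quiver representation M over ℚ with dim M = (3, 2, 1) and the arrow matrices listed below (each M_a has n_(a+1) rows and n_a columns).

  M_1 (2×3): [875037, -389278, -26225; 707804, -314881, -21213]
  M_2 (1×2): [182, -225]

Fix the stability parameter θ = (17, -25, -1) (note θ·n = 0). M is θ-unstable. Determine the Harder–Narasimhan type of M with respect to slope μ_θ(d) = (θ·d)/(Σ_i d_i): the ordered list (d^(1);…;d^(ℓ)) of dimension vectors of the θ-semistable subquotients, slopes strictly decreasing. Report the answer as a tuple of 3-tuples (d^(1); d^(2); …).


Via rank(M_{q-1}∘⋯∘M_p): M ≅ I[1,1], I[1,2], I[1,3].
μ_θ-semistable layers: μ^(1)=17; μ^(2)=-1; μ^(3)=-4

((1, 0, 0); (0, 0, 1); (2, 2, 0))


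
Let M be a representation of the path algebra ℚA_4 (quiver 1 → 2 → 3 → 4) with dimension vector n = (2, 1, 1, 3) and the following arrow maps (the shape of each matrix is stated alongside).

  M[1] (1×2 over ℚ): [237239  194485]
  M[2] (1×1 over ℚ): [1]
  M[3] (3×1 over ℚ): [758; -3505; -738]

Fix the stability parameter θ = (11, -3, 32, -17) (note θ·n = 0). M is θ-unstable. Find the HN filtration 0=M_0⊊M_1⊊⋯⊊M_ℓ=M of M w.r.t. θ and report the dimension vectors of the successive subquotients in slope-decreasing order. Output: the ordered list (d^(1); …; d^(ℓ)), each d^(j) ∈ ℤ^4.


Interval decomposition of M: I[1,1], I[1,4], I[4,4]^2.
HN type (ℓ=4): μ^(1)=11; μ^(2)=15/2; μ^(3)=4; μ^(4)=-17

((1, 0, 0, 0); (0, 0, 1, 1); (1, 1, 0, 0); (0, 0, 0, 2))


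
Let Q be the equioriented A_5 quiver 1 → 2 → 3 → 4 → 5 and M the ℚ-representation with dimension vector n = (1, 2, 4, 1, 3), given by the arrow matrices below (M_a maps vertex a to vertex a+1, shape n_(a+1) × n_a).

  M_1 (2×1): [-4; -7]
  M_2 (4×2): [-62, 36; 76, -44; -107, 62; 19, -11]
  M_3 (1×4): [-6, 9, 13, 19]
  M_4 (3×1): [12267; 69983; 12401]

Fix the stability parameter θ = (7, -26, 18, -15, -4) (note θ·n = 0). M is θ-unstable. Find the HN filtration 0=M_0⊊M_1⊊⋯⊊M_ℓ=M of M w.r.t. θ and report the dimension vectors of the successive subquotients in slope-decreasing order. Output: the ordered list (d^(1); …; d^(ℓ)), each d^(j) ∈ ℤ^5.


Interval decomposition of M: I[1,5], I[2,3], I[3,3]^2, I[5,5]^2.
HN type (ℓ=5): μ^(1)=18; μ^(2)=-1/3; μ^(3)=-4; μ^(4)=-19/2; μ^(5)=-26

((0, 0, 3, 0, 0); (0, 0, 1, 1, 1); (0, 0, 0, 0, 2); (1, 1, 0, 0, 0); (0, 1, 0, 0, 0))


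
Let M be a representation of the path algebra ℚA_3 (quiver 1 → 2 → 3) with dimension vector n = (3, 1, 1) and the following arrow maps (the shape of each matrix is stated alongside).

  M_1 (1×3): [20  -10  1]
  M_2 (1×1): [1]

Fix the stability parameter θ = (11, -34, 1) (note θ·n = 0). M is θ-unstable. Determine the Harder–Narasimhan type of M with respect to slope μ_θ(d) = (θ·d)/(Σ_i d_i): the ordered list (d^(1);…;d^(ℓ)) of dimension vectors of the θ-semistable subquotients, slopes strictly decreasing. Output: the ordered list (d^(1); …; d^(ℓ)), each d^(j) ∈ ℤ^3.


Interval decomposition of M: I[1,1]^2, I[1,3].
HN type (ℓ=3): μ^(1)=11; μ^(2)=1; μ^(3)=-23/2

((2, 0, 0); (0, 0, 1); (1, 1, 0))


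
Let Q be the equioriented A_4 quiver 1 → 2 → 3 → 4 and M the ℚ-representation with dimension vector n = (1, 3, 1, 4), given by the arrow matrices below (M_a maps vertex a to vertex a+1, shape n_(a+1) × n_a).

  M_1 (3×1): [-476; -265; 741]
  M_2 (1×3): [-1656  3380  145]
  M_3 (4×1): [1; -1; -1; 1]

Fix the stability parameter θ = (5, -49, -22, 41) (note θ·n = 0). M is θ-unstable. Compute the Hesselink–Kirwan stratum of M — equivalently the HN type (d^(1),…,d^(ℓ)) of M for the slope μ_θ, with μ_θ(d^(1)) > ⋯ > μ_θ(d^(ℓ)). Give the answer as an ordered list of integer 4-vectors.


Interval decomposition of M: I[1,4], I[2,2]^2, I[4,4]^3.
HN type (ℓ=3): μ^(1)=41; μ^(2)=-22; μ^(3)=-49

((0, 0, 0, 4); (1, 1, 1, 0); (0, 2, 0, 0))


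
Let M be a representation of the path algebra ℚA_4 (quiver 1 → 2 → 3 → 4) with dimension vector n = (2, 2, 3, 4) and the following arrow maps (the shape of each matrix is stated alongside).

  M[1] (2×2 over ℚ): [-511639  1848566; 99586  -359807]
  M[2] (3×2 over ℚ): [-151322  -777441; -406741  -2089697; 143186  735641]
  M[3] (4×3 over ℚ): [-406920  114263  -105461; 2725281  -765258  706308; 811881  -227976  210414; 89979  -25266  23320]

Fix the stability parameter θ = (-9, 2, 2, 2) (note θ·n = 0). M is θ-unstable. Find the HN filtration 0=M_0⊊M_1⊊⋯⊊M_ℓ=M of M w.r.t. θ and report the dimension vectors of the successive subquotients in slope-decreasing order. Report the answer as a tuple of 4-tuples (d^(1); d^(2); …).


Interval decomposition of M: I[1,4]^2, I[3,3], I[4,4]^2.
HN type (ℓ=2): μ^(1)=2; μ^(2)=-9

((0, 2, 3, 4); (2, 0, 0, 0))


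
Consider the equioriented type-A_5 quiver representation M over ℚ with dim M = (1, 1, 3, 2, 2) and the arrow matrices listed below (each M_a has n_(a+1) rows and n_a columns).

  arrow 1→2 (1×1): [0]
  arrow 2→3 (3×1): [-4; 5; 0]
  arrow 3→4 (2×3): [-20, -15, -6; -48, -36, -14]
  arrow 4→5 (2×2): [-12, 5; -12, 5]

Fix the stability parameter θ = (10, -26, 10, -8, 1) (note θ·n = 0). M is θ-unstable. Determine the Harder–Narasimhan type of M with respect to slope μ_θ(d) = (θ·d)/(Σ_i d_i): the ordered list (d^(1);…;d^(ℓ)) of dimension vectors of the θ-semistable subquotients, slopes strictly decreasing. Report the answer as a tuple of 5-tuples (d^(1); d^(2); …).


Via rank(M_{q-1}∘⋯∘M_p): M ≅ I[1,1], I[2,4], I[3,3], I[3,5], I[5,5].
μ_θ-semistable layers: μ^(1)=10; μ^(2)=1; μ^(3)=-26

((1, 0, 1, 0, 0); (0, 0, 2, 2, 2); (0, 1, 0, 0, 0))


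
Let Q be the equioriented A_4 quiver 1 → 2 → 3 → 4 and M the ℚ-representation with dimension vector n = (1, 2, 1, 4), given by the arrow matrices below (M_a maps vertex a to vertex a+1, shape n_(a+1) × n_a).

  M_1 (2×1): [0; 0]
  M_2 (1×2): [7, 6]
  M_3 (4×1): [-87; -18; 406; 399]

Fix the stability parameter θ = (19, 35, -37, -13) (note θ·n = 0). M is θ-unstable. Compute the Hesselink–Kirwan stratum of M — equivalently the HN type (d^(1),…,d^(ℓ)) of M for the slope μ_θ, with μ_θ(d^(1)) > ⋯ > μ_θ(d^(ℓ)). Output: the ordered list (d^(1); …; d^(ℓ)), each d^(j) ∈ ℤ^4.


Via rank(M_{q-1}∘⋯∘M_p): M ≅ I[1,1], I[2,2], I[2,4], I[4,4]^3.
μ_θ-semistable layers: μ^(1)=35; μ^(2)=19; μ^(3)=-5; μ^(4)=-13

((0, 1, 0, 0); (1, 0, 0, 0); (0, 1, 1, 1); (0, 0, 0, 3))


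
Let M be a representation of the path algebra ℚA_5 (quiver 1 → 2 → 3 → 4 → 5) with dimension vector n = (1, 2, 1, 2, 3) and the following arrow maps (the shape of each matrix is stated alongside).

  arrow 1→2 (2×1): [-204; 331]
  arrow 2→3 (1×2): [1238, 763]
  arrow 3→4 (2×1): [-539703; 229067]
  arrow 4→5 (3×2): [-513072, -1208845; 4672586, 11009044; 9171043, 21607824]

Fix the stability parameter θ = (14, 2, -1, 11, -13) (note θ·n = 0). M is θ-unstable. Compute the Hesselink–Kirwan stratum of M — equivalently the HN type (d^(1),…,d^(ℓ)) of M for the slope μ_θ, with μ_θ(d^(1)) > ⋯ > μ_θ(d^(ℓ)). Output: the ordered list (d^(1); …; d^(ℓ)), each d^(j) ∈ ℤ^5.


Interval decomposition of M: I[1,5], I[2,2], I[4,5], I[5,5].
HN type (ℓ=4): μ^(1)=13/5; μ^(2)=2; μ^(3)=-1; μ^(4)=-13

((1, 1, 1, 1, 1); (0, 1, 0, 0, 0); (0, 0, 0, 1, 1); (0, 0, 0, 0, 1))


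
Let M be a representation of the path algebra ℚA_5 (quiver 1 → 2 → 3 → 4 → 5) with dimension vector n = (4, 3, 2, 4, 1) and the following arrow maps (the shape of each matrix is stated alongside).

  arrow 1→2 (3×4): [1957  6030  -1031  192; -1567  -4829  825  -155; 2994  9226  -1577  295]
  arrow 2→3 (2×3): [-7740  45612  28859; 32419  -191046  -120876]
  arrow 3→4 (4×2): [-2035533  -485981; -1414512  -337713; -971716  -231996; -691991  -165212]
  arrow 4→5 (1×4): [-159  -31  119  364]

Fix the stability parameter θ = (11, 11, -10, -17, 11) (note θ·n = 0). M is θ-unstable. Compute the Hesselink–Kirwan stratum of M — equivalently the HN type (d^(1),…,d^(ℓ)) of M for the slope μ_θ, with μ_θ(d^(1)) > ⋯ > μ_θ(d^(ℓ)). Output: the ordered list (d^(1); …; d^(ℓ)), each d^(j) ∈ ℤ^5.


Interval decomposition of M: I[1,1], I[1,2], I[1,4], I[1,5], I[4,4]^2.
HN type (ℓ=3): μ^(1)=11; μ^(2)=-5/4; μ^(3)=-17

((2, 1, 0, 0, 1); (2, 2, 2, 2, 0); (0, 0, 0, 2, 0))


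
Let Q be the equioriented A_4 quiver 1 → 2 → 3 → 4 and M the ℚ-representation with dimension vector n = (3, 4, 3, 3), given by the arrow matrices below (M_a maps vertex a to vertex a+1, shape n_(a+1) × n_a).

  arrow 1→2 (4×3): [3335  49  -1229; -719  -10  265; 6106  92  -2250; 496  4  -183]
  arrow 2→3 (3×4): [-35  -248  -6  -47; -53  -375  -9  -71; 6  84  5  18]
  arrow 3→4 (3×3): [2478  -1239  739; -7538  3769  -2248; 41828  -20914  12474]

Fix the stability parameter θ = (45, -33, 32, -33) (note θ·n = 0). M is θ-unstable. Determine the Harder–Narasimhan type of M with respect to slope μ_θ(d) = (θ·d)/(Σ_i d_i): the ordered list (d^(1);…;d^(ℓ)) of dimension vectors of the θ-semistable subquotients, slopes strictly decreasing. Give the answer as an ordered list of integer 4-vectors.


Via rank(M_{q-1}∘⋯∘M_p): M ≅ I[1,3], I[1,4]^2, I[2,2], I[4,4].
μ_θ-semistable layers: μ^(1)=32; μ^(2)=6; μ^(3)=11/4; μ^(4)=-33

((0, 0, 1, 0); (1, 1, 0, 0); (2, 2, 2, 2); (0, 1, 0, 1))


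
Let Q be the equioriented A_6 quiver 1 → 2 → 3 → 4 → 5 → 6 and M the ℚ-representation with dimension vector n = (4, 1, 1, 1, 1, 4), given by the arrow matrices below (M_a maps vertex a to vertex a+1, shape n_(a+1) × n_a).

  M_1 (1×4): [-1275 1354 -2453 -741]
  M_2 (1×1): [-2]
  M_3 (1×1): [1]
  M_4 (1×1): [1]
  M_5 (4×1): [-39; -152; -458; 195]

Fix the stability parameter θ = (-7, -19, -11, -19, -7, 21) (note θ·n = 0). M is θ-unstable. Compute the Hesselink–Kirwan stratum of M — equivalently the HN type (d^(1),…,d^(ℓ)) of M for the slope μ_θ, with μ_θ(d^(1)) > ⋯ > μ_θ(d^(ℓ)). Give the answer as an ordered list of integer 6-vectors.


Barcode: M ≅ I[1,1]^3, I[1,6], I[6,6]^3. HN layers by μ_θ (3 steps, strictly decreasing):
  μ^(1)=21; μ^(2)=-7; μ^(3)=-14

((0, 0, 0, 0, 0, 4); (3, 0, 0, 0, 1, 0); (1, 1, 1, 1, 0, 0))


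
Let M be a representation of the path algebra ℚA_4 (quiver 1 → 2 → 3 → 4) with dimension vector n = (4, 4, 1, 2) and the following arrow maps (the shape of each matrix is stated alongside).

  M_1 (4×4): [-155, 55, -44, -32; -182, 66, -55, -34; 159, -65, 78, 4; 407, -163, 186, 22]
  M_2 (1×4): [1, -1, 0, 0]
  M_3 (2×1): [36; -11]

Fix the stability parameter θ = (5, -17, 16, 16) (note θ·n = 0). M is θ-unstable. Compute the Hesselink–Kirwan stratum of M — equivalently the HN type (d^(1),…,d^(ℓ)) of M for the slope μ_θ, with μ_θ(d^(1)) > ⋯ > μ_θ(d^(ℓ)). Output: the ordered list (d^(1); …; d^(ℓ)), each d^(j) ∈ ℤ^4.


Via rank(M_{q-1}∘⋯∘M_p): M ≅ I[1,2]^3, I[1,4], I[4,4].
μ_θ-semistable layers: μ^(1)=16; μ^(2)=-6

((0, 0, 1, 2); (4, 4, 0, 0))


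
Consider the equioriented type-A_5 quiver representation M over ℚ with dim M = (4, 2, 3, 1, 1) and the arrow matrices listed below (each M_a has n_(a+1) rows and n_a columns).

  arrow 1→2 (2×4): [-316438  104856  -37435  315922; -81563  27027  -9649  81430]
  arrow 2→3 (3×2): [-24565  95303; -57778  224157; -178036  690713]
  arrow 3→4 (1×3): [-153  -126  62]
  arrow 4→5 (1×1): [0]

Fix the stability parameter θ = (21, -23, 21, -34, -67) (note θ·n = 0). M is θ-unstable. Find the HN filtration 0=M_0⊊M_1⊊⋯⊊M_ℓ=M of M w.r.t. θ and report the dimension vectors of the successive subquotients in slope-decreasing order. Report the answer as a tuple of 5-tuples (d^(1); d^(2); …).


Via rank(M_{q-1}∘⋯∘M_p): M ≅ I[1,1]^2, I[1,3], I[1,4], I[3,3], I[5,5].
μ_θ-semistable layers: μ^(1)=21; μ^(2)=-1; μ^(3)=-15/4; μ^(4)=-67

((2, 0, 2, 0, 0); (1, 1, 0, 0, 0); (1, 1, 1, 1, 0); (0, 0, 0, 0, 1))


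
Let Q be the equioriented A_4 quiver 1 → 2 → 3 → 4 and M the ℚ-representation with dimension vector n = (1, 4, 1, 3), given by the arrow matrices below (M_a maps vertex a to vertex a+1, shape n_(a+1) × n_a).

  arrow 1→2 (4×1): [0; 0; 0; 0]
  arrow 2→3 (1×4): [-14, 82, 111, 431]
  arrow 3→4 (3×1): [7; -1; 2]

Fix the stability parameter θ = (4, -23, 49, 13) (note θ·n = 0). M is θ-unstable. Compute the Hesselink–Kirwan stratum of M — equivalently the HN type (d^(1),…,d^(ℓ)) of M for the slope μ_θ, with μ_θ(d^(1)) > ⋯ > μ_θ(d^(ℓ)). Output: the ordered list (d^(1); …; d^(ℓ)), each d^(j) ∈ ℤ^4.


Via rank(M_{q-1}∘⋯∘M_p): M ≅ I[1,1], I[2,2]^3, I[2,4], I[4,4]^2.
μ_θ-semistable layers: μ^(1)=31; μ^(2)=13; μ^(3)=4; μ^(4)=-23

((0, 0, 1, 1); (0, 0, 0, 2); (1, 0, 0, 0); (0, 4, 0, 0))


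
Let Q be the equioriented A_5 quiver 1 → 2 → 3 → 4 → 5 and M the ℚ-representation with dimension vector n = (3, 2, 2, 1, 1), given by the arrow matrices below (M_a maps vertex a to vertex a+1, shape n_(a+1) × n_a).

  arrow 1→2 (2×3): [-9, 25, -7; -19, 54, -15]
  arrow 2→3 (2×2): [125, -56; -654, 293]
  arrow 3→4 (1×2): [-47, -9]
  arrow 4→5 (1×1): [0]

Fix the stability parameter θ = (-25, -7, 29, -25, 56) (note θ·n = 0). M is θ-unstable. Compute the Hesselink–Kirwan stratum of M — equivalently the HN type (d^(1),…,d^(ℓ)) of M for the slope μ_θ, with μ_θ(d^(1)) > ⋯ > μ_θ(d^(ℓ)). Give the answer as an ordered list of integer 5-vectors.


Barcode: M ≅ I[1,1], I[1,3], I[1,4], I[5,5]. HN layers by μ_θ (5 steps, strictly decreasing):
  μ^(1)=56; μ^(2)=29; μ^(3)=2; μ^(4)=-7; μ^(5)=-25

((0, 0, 0, 0, 1); (0, 0, 1, 0, 0); (0, 0, 1, 1, 0); (0, 2, 0, 0, 0); (3, 0, 0, 0, 0))


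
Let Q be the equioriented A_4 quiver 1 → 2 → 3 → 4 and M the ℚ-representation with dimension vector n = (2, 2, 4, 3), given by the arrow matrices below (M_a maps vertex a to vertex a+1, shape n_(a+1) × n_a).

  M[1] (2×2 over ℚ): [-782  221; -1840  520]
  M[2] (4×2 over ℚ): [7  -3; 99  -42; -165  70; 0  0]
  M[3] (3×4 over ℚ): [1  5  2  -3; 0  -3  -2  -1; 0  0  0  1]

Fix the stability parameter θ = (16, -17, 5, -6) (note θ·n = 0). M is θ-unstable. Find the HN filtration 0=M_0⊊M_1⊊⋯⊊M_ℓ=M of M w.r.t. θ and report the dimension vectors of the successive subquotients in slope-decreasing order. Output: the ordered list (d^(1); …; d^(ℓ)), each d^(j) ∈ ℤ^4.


Via rank(M_{q-1}∘⋯∘M_p): M ≅ I[1,1], I[1,4], I[2,4], I[3,3], I[3,4].
μ_θ-semistable layers: μ^(1)=16; μ^(2)=5; μ^(3)=-1/2; μ^(4)=-17

((1, 0, 0, 0); (0, 0, 1, 0); (1, 1, 3, 3); (0, 1, 0, 0))


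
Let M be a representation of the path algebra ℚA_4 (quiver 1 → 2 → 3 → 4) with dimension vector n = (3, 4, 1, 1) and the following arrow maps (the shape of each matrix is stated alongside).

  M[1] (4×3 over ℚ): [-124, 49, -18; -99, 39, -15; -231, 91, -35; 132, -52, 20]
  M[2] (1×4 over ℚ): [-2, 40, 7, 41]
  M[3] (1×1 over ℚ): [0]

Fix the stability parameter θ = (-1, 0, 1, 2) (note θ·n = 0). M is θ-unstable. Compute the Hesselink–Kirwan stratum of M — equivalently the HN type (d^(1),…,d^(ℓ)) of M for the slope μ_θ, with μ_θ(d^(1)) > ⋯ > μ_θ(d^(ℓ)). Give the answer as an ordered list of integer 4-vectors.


Via rank(M_{q-1}∘⋯∘M_p): M ≅ I[1,1], I[1,2], I[1,3], I[2,2]^2, I[4,4].
μ_θ-semistable layers: μ^(1)=2; μ^(2)=1; μ^(3)=0; μ^(4)=-1

((0, 0, 0, 1); (0, 0, 1, 0); (0, 4, 0, 0); (3, 0, 0, 0))


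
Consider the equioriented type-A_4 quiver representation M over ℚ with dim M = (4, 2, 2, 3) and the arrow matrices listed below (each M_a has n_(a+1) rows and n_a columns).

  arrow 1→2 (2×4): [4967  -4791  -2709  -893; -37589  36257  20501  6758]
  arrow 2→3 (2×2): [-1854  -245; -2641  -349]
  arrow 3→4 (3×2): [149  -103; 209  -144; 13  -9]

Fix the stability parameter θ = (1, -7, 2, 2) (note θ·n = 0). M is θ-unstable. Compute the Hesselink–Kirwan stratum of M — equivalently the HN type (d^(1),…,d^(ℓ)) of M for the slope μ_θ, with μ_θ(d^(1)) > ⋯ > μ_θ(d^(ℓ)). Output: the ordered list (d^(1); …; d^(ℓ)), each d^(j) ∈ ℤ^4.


Interval decomposition of M: I[1,1]^2, I[1,4]^2, I[4,4].
HN type (ℓ=3): μ^(1)=2; μ^(2)=1; μ^(3)=-3

((0, 0, 2, 3); (2, 0, 0, 0); (2, 2, 0, 0))


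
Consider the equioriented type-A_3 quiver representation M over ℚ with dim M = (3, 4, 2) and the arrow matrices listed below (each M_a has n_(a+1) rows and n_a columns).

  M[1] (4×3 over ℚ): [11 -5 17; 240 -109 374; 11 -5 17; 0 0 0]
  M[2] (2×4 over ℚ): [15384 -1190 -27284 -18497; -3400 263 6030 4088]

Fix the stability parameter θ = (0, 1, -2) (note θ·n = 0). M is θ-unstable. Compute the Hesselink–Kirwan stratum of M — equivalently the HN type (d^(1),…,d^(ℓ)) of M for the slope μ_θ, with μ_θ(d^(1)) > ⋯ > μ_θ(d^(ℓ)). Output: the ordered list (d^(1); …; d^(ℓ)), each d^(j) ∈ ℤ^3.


Via rank(M_{q-1}∘⋯∘M_p): M ≅ I[1,1], I[1,2], I[1,3], I[2,2], I[2,3].
μ_θ-semistable layers: μ^(1)=1; μ^(2)=0; μ^(3)=-1/3; μ^(4)=-1/2

((0, 2, 0); (2, 0, 0); (1, 1, 1); (0, 1, 1))


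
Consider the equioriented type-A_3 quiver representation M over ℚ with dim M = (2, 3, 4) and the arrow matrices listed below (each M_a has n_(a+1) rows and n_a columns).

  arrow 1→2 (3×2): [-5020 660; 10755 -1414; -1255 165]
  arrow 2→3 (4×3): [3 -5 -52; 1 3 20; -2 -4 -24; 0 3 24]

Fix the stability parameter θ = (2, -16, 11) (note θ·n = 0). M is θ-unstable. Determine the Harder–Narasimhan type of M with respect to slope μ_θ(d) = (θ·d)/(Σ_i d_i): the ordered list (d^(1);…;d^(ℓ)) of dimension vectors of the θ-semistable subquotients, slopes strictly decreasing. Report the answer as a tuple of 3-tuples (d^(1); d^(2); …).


Via rank(M_{q-1}∘⋯∘M_p): M ≅ I[1,2], I[1,3], I[2,3], I[3,3]^2.
μ_θ-semistable layers: μ^(1)=11; μ^(2)=-7; μ^(3)=-16

((0, 0, 4); (2, 2, 0); (0, 1, 0))


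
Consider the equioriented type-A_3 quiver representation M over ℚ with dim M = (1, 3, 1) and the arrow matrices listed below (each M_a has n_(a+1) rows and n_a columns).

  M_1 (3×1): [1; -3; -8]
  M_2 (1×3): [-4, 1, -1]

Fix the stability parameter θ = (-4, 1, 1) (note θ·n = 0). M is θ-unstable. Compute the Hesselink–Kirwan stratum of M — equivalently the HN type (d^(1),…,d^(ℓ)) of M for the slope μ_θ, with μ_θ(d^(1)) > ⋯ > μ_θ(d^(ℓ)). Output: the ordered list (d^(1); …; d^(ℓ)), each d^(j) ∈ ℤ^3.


Barcode: M ≅ I[1,3], I[2,2]^2. HN layers by μ_θ (2 steps, strictly decreasing):
  μ^(1)=1; μ^(2)=-4

((0, 3, 1); (1, 0, 0))


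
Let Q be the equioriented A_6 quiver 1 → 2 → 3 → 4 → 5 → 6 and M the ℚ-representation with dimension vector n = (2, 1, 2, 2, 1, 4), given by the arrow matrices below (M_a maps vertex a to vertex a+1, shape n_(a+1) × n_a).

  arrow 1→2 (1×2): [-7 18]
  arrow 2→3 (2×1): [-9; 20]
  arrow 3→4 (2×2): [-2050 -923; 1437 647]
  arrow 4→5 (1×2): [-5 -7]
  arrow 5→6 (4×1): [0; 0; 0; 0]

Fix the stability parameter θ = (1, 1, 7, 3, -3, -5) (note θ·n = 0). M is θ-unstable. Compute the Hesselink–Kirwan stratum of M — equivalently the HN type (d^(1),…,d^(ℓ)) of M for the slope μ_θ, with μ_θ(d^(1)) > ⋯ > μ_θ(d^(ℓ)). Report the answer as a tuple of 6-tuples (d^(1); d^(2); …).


Barcode: M ≅ I[1,1], I[1,5], I[3,4], I[6,6]^4. HN layers by μ_θ (4 steps, strictly decreasing):
  μ^(1)=5; μ^(2)=7/3; μ^(3)=1; μ^(4)=-5

((0, 0, 1, 1, 0, 0); (0, 0, 1, 1, 1, 0); (2, 1, 0, 0, 0, 0); (0, 0, 0, 0, 0, 4))


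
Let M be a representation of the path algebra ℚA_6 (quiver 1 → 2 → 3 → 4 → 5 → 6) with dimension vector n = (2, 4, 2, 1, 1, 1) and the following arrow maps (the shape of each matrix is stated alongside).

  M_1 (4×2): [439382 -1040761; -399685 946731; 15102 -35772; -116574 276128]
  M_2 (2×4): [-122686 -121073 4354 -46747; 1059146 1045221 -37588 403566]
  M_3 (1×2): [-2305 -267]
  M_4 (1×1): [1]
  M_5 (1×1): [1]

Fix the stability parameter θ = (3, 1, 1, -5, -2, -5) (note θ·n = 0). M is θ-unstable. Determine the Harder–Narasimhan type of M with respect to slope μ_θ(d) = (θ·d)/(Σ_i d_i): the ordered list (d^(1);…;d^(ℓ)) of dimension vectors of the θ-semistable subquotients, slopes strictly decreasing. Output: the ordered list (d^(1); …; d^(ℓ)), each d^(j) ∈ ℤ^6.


Interval decomposition of M: I[1,3], I[1,6], I[2,2]^2.
HN type (ℓ=3): μ^(1)=5/3; μ^(2)=1; μ^(3)=-7/6

((1, 1, 1, 0, 0, 0); (0, 2, 0, 0, 0, 0); (1, 1, 1, 1, 1, 1))


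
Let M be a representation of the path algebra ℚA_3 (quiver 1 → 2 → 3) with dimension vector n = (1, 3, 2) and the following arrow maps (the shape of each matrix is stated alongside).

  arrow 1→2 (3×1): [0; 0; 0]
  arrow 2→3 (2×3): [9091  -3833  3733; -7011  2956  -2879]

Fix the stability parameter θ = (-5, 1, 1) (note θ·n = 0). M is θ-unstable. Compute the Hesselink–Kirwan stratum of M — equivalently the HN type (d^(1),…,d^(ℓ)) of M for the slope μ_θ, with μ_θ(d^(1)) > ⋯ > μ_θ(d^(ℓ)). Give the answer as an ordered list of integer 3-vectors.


Interval decomposition of M: I[1,1], I[2,2], I[2,3]^2.
HN type (ℓ=2): μ^(1)=1; μ^(2)=-5

((0, 3, 2); (1, 0, 0))


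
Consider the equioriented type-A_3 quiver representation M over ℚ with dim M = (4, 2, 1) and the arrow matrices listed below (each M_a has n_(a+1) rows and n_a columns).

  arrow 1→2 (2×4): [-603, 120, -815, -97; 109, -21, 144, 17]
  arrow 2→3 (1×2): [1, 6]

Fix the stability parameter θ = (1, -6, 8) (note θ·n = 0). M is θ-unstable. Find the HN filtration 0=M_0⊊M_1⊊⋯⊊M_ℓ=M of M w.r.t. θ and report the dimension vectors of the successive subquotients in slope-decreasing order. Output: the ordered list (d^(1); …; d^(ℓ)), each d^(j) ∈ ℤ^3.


Interval decomposition of M: I[1,1]^2, I[1,2], I[1,3].
HN type (ℓ=3): μ^(1)=8; μ^(2)=1; μ^(3)=-5/2

((0, 0, 1); (2, 0, 0); (2, 2, 0))


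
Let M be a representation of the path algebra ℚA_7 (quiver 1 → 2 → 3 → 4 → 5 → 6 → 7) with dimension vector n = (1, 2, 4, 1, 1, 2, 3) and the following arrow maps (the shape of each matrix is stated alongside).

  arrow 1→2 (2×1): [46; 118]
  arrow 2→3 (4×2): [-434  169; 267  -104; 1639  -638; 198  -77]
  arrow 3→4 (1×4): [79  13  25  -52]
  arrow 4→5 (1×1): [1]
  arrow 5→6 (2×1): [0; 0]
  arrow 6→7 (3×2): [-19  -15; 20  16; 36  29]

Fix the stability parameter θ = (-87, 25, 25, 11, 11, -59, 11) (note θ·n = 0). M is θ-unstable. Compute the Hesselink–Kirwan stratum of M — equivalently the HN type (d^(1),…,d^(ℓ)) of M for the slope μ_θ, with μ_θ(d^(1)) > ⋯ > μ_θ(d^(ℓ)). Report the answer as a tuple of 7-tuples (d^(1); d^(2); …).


Interval decomposition of M: I[1,5], I[2,3], I[3,3]^2, I[6,7]^2, I[7,7].
HN type (ℓ=5): μ^(1)=25; μ^(2)=18; μ^(3)=11; μ^(4)=-59; μ^(5)=-87

((0, 1, 3, 0, 0, 0, 0); (0, 1, 1, 1, 1, 0, 0); (0, 0, 0, 0, 0, 0, 3); (0, 0, 0, 0, 0, 2, 0); (1, 0, 0, 0, 0, 0, 0))


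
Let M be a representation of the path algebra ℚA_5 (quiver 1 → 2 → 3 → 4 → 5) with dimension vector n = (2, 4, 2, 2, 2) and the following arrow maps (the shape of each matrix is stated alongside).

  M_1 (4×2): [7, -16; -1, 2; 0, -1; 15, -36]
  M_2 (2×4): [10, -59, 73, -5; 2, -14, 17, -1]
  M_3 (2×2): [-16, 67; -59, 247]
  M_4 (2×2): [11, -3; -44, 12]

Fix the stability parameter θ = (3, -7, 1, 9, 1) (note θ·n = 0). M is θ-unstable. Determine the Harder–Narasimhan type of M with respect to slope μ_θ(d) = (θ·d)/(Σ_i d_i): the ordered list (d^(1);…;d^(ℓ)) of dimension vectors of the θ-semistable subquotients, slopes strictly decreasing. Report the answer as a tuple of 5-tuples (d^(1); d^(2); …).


Interval decomposition of M: I[1,4], I[1,5], I[2,2]^2, I[5,5].
HN type (ℓ=5): μ^(1)=9; μ^(2)=5; μ^(3)=1; μ^(4)=-2; μ^(5)=-7

((0, 0, 0, 1, 0); (0, 0, 0, 1, 1); (0, 0, 2, 0, 1); (2, 2, 0, 0, 0); (0, 2, 0, 0, 0))


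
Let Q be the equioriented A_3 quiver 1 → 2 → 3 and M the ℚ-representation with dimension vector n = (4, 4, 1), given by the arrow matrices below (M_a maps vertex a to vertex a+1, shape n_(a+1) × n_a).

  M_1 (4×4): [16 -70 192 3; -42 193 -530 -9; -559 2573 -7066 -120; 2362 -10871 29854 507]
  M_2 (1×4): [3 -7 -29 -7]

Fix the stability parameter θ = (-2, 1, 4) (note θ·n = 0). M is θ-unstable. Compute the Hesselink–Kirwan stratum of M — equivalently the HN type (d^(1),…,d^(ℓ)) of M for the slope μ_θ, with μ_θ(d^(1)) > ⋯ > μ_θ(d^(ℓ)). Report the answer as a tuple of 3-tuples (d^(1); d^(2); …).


Via rank(M_{q-1}∘⋯∘M_p): M ≅ I[1,1], I[1,2]^2, I[1,3], I[2,2].
μ_θ-semistable layers: μ^(1)=4; μ^(2)=1; μ^(3)=-2

((0, 0, 1); (0, 4, 0); (4, 0, 0))


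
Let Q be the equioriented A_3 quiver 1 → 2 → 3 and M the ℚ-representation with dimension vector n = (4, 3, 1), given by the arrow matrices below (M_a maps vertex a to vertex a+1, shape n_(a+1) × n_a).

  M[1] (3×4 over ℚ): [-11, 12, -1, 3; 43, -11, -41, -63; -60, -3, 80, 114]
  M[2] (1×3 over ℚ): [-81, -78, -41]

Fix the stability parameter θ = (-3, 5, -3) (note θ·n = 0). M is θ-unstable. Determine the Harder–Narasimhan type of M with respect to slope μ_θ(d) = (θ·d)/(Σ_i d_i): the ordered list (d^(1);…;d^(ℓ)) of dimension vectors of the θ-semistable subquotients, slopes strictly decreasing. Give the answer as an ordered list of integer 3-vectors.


Interval decomposition of M: I[1,1], I[1,2]^2, I[1,3].
HN type (ℓ=3): μ^(1)=5; μ^(2)=1; μ^(3)=-3

((0, 2, 0); (0, 1, 1); (4, 0, 0))


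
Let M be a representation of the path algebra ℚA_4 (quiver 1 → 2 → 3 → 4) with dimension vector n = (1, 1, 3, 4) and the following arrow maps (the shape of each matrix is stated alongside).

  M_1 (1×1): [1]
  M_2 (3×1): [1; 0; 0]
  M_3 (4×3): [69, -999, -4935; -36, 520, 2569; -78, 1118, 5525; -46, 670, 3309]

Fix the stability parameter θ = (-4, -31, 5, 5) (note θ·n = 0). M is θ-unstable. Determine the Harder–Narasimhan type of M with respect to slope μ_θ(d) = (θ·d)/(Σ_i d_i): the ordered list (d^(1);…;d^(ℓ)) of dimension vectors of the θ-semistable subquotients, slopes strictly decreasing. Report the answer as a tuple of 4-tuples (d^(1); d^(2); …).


Interval decomposition of M: I[1,4], I[3,3], I[3,4], I[4,4]^2.
HN type (ℓ=2): μ^(1)=5; μ^(2)=-35/2

((0, 0, 3, 4); (1, 1, 0, 0))


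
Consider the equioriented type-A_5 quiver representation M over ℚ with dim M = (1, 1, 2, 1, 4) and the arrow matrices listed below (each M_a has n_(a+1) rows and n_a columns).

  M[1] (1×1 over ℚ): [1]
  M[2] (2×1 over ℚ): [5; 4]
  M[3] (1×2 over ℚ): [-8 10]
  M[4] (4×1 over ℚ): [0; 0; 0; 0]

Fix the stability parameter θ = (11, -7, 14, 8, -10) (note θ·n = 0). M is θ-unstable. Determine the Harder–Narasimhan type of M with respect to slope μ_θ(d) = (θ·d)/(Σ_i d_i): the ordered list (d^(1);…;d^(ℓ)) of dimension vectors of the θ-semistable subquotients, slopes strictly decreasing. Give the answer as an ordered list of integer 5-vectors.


Via rank(M_{q-1}∘⋯∘M_p): M ≅ I[1,3], I[3,4], I[5,5]^4.
μ_θ-semistable layers: μ^(1)=14; μ^(2)=11; μ^(3)=2; μ^(4)=-10

((0, 0, 1, 0, 0); (0, 0, 1, 1, 0); (1, 1, 0, 0, 0); (0, 0, 0, 0, 4))


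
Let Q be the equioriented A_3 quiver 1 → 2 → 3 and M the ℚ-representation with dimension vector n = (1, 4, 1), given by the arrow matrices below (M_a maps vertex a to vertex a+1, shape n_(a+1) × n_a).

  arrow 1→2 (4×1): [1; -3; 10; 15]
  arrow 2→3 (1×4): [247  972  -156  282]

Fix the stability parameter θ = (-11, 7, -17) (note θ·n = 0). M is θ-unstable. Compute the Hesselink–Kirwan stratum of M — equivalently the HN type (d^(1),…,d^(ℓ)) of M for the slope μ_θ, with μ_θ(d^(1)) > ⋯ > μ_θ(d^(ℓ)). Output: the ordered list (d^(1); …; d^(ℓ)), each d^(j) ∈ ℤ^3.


Interval decomposition of M: I[1,3], I[2,2]^3.
HN type (ℓ=3): μ^(1)=7; μ^(2)=-5; μ^(3)=-11

((0, 3, 0); (0, 1, 1); (1, 0, 0))


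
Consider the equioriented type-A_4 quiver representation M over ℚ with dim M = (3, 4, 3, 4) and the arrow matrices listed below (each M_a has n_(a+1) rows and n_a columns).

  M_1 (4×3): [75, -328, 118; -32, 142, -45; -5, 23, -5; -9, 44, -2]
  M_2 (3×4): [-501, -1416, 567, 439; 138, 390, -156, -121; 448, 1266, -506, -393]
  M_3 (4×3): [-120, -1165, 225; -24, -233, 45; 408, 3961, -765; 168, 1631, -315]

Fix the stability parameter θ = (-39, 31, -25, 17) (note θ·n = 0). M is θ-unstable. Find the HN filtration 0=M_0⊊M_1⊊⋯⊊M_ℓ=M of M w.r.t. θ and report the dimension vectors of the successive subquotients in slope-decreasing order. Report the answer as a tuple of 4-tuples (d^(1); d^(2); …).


Via rank(M_{q-1}∘⋯∘M_p): M ≅ I[1,2], I[1,3], I[1,4], I[2,2], I[3,3], I[4,4]^3.
μ_θ-semistable layers: μ^(1)=31; μ^(2)=17; μ^(3)=3; μ^(4)=-25; μ^(5)=-39

((0, 2, 0, 0); (0, 0, 0, 4); (0, 2, 2, 0); (0, 0, 1, 0); (3, 0, 0, 0))


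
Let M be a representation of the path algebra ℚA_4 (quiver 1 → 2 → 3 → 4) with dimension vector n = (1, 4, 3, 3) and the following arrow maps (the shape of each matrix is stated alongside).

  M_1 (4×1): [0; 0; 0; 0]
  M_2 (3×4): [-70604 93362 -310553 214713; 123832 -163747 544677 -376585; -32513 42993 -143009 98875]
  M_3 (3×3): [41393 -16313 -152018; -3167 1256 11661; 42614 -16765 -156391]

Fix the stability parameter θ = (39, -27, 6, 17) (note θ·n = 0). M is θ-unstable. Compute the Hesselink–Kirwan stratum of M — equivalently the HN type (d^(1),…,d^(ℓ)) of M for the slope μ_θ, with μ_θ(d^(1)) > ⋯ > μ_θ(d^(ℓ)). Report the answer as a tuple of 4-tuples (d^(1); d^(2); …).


Barcode: M ≅ I[1,1], I[2,2], I[2,4]^3. HN layers by μ_θ (4 steps, strictly decreasing):
  μ^(1)=39; μ^(2)=17; μ^(3)=6; μ^(4)=-27

((1, 0, 0, 0); (0, 0, 0, 3); (0, 0, 3, 0); (0, 4, 0, 0))


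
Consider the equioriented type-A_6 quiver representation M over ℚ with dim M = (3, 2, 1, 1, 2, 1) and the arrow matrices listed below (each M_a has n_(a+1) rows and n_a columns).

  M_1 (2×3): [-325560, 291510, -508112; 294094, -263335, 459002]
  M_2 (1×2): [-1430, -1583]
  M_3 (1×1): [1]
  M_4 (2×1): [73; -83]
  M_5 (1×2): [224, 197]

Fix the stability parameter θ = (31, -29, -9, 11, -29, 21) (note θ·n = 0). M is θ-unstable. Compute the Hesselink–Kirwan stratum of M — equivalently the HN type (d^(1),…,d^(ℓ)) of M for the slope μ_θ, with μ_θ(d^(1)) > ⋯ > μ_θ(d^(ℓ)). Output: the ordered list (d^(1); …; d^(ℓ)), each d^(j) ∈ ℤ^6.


Barcode: M ≅ I[1,1], I[1,2], I[1,6], I[5,5]. HN layers by μ_θ (5 steps, strictly decreasing):
  μ^(1)=31; μ^(2)=21; μ^(3)=1; μ^(4)=-5; μ^(5)=-29

((1, 0, 0, 0, 0, 0); (0, 0, 0, 0, 0, 1); (1, 1, 0, 0, 0, 0); (1, 1, 1, 1, 1, 0); (0, 0, 0, 0, 1, 0))


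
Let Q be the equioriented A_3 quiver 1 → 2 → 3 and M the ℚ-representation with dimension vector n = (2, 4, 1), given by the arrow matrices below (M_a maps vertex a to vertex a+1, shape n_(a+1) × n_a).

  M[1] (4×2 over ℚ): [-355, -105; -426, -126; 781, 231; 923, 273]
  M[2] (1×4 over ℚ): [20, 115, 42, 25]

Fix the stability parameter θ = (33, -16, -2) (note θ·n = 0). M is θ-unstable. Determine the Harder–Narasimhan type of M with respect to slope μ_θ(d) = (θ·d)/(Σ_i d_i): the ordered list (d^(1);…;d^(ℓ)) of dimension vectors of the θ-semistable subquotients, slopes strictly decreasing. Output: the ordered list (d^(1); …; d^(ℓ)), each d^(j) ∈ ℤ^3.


Barcode: M ≅ I[1,1], I[1,3], I[2,2]^3. HN layers by μ_θ (3 steps, strictly decreasing):
  μ^(1)=33; μ^(2)=5; μ^(3)=-16

((1, 0, 0); (1, 1, 1); (0, 3, 0))


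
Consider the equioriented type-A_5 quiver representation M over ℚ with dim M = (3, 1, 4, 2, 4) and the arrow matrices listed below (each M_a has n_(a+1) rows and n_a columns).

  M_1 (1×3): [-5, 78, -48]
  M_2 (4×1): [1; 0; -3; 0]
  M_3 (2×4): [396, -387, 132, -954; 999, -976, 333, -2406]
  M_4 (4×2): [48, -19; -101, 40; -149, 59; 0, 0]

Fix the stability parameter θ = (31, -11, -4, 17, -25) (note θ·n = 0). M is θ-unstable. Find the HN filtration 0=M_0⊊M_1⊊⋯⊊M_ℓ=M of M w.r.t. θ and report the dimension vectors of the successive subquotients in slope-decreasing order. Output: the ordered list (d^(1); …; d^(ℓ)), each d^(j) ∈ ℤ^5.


Interval decomposition of M: I[1,1]^2, I[1,3], I[3,3], I[3,5]^2, I[5,5]^2.
HN type (ℓ=4): μ^(1)=31; μ^(2)=16/3; μ^(3)=-4; μ^(4)=-25

((2, 0, 0, 0, 0); (1, 1, 1, 0, 0); (0, 0, 3, 2, 2); (0, 0, 0, 0, 2))


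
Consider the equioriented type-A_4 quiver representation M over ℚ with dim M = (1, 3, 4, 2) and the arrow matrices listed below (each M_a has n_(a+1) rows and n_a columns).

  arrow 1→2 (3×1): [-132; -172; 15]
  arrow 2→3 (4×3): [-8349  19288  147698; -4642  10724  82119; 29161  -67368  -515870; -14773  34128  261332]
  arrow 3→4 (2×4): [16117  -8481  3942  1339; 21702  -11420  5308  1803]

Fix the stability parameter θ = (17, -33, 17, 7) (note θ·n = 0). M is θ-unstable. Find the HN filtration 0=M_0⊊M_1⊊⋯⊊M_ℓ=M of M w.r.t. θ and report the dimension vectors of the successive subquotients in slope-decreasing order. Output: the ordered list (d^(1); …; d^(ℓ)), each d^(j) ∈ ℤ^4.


Barcode: M ≅ I[1,4], I[2,2], I[2,4], I[3,3]^2. HN layers by μ_θ (4 steps, strictly decreasing):
  μ^(1)=17; μ^(2)=12; μ^(3)=-8; μ^(4)=-33

((0, 0, 2, 0); (0, 0, 2, 2); (1, 1, 0, 0); (0, 2, 0, 0))


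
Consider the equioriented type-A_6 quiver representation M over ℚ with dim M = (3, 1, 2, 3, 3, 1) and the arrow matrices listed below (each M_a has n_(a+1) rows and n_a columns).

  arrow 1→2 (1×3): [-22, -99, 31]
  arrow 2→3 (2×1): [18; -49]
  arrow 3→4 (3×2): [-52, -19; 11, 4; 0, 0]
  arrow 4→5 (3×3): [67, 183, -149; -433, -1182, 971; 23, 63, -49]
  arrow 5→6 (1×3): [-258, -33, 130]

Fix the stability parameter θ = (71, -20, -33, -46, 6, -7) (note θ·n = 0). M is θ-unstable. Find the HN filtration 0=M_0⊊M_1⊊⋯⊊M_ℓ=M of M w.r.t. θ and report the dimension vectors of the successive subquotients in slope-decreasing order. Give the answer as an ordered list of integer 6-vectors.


Barcode: M ≅ I[1,1]^2, I[1,6], I[3,5], I[4,4], I[5,5]. HN layers by μ_θ (6 steps, strictly decreasing):
  μ^(1)=71; μ^(2)=6; μ^(3)=-1/2; μ^(4)=-7; μ^(5)=-79/2; μ^(6)=-46

((2, 0, 0, 0, 0, 0); (0, 0, 0, 0, 2, 0); (0, 0, 0, 0, 1, 1); (1, 1, 1, 1, 0, 0); (0, 0, 1, 1, 0, 0); (0, 0, 0, 1, 0, 0))


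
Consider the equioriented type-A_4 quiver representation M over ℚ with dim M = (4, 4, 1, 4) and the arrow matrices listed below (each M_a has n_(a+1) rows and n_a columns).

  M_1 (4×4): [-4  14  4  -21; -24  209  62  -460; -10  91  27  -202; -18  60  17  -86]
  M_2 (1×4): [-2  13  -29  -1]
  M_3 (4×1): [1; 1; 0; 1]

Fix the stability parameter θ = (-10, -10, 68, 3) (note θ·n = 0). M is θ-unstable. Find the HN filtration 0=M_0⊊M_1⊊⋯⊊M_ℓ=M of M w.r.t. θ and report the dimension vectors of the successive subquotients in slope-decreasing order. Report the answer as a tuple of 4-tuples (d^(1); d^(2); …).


Via rank(M_{q-1}∘⋯∘M_p): M ≅ I[1,1], I[1,2]^2, I[1,4], I[2,2], I[4,4]^3.
μ_θ-semistable layers: μ^(1)=71/2; μ^(2)=3; μ^(3)=-10

((0, 0, 1, 1); (0, 0, 0, 3); (4, 4, 0, 0))


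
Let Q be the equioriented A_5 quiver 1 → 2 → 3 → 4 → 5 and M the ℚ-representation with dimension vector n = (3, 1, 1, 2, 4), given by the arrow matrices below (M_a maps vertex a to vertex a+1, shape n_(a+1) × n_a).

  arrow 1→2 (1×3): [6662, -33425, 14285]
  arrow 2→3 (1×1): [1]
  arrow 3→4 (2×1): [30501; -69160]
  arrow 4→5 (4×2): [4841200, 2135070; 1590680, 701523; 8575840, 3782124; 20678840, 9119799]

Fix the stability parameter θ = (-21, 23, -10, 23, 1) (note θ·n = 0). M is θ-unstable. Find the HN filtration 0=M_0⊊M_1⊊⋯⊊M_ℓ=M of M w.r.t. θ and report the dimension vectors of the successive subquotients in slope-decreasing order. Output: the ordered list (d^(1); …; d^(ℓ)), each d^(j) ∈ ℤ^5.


Via rank(M_{q-1}∘⋯∘M_p): M ≅ I[1,1]^2, I[1,4], I[4,5], I[5,5]^3.
μ_θ-semistable layers: μ^(1)=23; μ^(2)=12; μ^(3)=13/2; μ^(4)=1; μ^(5)=-21

((0, 0, 0, 1, 0); (0, 0, 0, 1, 1); (0, 1, 1, 0, 0); (0, 0, 0, 0, 3); (3, 0, 0, 0, 0))


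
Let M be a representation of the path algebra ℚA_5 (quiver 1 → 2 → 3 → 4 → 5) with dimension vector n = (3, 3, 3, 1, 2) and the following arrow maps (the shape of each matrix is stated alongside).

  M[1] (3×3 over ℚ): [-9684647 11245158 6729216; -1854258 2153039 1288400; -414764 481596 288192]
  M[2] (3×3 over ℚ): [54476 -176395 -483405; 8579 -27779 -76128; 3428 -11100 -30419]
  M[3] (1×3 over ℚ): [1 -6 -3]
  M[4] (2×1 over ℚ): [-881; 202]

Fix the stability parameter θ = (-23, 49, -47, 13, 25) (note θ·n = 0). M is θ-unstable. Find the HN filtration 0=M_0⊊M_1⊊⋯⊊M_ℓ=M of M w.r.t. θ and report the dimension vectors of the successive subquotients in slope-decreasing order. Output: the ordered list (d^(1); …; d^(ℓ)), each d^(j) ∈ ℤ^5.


Interval decomposition of M: I[1,1], I[1,3], I[1,5], I[2,3], I[5,5].
HN type (ℓ=4): μ^(1)=25; μ^(2)=13; μ^(3)=1; μ^(4)=-23

((0, 0, 0, 0, 2); (0, 0, 0, 1, 0); (0, 3, 3, 0, 0); (3, 0, 0, 0, 0))


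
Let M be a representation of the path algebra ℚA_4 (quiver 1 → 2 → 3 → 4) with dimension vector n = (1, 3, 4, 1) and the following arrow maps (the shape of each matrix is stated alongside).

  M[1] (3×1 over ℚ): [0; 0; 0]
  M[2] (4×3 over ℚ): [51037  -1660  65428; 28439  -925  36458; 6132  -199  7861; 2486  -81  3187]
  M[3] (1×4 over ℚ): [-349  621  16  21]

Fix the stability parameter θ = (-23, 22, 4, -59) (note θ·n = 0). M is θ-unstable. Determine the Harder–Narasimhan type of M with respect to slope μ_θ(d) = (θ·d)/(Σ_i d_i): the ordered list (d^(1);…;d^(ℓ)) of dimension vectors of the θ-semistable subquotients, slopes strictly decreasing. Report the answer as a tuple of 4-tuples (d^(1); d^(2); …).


Interval decomposition of M: I[1,1], I[2,3]^2, I[2,4], I[3,3].
HN type (ℓ=4): μ^(1)=13; μ^(2)=4; μ^(3)=-11; μ^(4)=-23

((0, 2, 2, 0); (0, 0, 1, 0); (0, 1, 1, 1); (1, 0, 0, 0))


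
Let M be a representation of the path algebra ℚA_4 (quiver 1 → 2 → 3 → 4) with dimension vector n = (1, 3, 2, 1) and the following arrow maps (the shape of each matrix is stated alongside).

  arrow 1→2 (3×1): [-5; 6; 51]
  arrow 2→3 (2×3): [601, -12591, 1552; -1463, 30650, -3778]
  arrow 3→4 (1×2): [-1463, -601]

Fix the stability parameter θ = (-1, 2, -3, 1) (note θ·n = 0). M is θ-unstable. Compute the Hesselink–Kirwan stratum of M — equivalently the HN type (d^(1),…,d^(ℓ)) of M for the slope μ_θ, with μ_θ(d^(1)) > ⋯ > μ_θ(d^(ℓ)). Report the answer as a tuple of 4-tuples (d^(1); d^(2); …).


Interval decomposition of M: I[1,3], I[2,2], I[2,4].
HN type (ℓ=4): μ^(1)=2; μ^(2)=1; μ^(3)=-1/2; μ^(4)=-1

((0, 1, 0, 0); (0, 0, 0, 1); (0, 2, 2, 0); (1, 0, 0, 0))


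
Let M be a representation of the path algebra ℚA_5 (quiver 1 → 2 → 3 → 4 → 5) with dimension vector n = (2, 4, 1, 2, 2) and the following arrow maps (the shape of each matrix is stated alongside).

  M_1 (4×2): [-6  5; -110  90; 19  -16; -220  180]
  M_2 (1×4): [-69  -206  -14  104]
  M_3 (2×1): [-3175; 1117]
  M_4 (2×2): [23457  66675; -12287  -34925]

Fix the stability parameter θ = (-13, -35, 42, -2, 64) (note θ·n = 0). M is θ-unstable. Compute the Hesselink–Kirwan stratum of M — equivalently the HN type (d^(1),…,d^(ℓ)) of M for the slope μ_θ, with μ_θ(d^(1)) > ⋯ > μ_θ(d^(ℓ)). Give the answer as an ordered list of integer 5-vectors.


Interval decomposition of M: I[1,2], I[1,4], I[2,2]^2, I[4,5], I[5,5].
HN type (ℓ=5): μ^(1)=64; μ^(2)=20; μ^(3)=-2; μ^(4)=-24; μ^(5)=-35

((0, 0, 0, 0, 2); (0, 0, 1, 1, 0); (0, 0, 0, 1, 0); (2, 2, 0, 0, 0); (0, 2, 0, 0, 0))
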